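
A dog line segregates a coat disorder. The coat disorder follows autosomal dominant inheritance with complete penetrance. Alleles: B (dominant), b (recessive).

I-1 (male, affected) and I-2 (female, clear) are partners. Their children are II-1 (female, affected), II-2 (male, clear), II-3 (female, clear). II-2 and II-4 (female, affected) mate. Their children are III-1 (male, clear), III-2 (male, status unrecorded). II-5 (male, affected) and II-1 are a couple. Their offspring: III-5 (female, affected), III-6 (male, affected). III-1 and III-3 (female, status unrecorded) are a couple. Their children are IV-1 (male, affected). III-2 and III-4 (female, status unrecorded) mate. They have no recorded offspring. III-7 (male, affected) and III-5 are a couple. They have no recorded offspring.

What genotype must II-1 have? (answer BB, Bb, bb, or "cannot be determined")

Bb

From phenotype alone, II-1 is BB or Bb.
II-1 is affected so carries B and received b from I-2 (bb), so II-1 is Bb.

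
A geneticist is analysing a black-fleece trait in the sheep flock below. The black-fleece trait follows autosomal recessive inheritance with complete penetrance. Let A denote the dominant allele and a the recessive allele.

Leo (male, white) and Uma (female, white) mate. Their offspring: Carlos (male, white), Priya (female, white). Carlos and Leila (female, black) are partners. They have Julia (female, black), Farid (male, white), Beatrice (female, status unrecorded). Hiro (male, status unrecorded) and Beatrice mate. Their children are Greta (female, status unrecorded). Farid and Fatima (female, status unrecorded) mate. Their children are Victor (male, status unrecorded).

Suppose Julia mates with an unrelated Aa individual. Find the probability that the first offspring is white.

1/2

Julia is black, so Julia is aa.
The cross gives 1/2 Aa : 1/2 aa, so P(offspring is white) = 1/2.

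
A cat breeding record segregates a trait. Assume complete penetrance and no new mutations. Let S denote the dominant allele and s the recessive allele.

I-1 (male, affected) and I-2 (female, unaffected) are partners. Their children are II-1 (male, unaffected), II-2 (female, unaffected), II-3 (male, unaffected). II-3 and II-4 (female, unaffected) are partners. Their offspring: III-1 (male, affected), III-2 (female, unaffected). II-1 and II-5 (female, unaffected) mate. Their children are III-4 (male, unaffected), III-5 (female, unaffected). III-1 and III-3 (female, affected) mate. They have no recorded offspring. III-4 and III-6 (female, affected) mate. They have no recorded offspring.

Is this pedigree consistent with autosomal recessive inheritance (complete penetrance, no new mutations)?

A consistent assignment under autosomal recessive exists: I-1 ss, I-2 SS, II-1 Ss, II-2 Ss, II-3 Ss, II-4 Ss, II-5 SS, III-1 ss, III-2 SS, III-3 ss, III-4 SS, III-5 SS, III-6 ss.
In this assignment every recorded phenotype matches its genotype and every non-founder's genotype is obtainable from its parents' genotypes, so the pedigree is consistent.

Yes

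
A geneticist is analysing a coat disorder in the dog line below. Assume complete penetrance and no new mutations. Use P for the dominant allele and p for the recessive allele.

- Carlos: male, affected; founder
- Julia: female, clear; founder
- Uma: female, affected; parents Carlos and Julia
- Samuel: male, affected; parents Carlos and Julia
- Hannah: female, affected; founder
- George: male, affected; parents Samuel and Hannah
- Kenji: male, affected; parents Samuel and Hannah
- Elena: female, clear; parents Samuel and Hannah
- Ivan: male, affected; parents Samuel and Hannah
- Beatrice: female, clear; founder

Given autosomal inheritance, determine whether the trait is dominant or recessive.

Samuel and Hannah are both affected yet have a clear child Elena. Under a recessive model two affected parents are homozygous and every child would be affected, so the trait cannot be recessive.

dominant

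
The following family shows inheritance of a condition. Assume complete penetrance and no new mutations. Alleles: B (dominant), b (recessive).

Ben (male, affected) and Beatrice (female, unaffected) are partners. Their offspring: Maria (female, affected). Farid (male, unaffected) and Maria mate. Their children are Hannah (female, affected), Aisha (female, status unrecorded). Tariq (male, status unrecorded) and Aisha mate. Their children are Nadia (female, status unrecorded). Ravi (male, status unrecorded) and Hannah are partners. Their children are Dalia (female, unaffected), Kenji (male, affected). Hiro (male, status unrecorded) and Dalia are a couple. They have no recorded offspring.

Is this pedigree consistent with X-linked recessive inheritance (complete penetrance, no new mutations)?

Under X-linked recessive, Hannah (affected, female) cannot arise from Farid (unaffected) × Maria (affected).

No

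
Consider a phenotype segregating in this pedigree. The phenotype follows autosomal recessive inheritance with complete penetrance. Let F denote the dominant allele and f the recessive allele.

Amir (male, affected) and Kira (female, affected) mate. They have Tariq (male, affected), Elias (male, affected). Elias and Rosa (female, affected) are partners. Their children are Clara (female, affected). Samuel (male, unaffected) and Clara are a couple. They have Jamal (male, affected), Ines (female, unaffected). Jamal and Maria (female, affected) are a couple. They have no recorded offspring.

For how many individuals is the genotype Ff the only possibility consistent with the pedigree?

2

Obligate heterozygotes: Samuel is unaffected so carries F and passed f to Jamal (ff), so Samuel is Ff; Ines is unaffected so carries F and received f from Clara (ff), so Ines is Ff.
Every other individual is either homozygous by phenotype or has at least one consistent homozygous assignment, so the count is 2.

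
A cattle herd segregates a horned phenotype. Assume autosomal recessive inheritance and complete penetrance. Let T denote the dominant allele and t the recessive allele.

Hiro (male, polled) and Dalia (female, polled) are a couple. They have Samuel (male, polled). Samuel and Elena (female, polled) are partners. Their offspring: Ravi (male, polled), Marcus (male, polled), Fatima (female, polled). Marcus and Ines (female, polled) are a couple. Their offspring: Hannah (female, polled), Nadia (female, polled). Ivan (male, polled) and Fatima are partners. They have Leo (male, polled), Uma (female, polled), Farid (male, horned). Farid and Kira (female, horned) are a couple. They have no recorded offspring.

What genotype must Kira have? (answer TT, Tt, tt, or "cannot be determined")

tt

Kira is horned, so Kira is tt.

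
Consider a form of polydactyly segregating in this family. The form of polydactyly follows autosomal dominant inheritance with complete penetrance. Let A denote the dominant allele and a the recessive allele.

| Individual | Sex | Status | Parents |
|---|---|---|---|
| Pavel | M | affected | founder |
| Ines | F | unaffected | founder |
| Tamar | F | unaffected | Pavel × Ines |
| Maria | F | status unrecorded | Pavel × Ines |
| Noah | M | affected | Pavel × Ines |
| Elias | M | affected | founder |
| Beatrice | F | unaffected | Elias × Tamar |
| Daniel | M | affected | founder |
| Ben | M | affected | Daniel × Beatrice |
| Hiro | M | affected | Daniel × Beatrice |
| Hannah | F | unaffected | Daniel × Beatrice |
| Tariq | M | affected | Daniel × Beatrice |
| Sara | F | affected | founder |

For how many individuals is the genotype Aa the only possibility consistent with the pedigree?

Obligate heterozygotes: Pavel is affected so carries A and passed a to Tamar (aa), so Pavel is Aa; Noah is affected so carries A and received a from Ines (aa), so Noah is Aa; Elias is affected so carries A and passed a to Beatrice (aa), so Elias is Aa; Daniel is affected so carries A and passed a to Hannah (aa), so Daniel is Aa; Ben is affected so carries A and received a from Beatrice (aa), so Ben is Aa; Hiro is affected so carries A and received a from Beatrice (aa), so Hiro is Aa; Tariq is affected so carries A and received a from Beatrice (aa), so Tariq is Aa.
Every other individual is either homozygous by phenotype or has at least one consistent homozygous assignment, so the count is 7.

7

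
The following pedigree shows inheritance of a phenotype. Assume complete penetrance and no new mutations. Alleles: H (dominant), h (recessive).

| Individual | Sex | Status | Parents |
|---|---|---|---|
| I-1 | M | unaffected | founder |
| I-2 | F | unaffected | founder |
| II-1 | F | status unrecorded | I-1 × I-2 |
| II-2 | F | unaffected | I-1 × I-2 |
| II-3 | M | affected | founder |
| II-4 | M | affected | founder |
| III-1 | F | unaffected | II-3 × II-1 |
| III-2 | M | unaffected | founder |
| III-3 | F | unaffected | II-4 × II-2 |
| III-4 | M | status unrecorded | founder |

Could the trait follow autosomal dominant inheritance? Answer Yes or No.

Yes

A consistent assignment under autosomal dominant exists: I-1 hh, I-2 hh, II-1 hh, II-2 hh, II-3 Hh, II-4 Hh, III-1 hh, III-2 hh, III-3 hh, III-4 HH.
In this assignment every recorded phenotype matches its genotype and every non-founder's genotype is obtainable from its parents' genotypes, so the pedigree is consistent.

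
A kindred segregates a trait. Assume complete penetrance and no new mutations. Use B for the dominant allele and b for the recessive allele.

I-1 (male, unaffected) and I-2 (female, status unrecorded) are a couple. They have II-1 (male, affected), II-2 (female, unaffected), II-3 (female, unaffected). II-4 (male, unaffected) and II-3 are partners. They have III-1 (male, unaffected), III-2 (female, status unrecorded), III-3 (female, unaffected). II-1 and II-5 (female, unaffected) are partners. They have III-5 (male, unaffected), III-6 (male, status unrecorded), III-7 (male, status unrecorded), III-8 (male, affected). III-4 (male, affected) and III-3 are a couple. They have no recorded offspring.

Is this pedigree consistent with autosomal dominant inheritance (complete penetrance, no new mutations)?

A consistent assignment under autosomal dominant exists: I-1 bb, I-2 Bb, II-1 Bb, II-2 bb, II-3 bb, II-4 bb, II-5 bb, III-1 bb, III-2 bb, III-3 bb, III-4 BB, III-5 bb, III-6 Bb, III-7 Bb, III-8 Bb.
In this assignment every recorded phenotype matches its genotype and every non-founder's genotype is obtainable from its parents' genotypes, so the pedigree is consistent.

Yes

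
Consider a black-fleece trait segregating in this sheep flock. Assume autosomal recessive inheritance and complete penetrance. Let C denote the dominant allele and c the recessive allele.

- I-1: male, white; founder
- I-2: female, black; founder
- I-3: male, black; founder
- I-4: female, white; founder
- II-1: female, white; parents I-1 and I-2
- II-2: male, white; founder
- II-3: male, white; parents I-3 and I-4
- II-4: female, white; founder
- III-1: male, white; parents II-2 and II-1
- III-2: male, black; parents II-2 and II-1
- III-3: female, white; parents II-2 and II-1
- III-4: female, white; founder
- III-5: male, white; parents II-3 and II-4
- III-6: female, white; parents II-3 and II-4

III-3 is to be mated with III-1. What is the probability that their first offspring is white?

8/9

II-2 is white so carries C and passed c to III-2 (cc), so II-2 is Cc.
II-1 is white so carries C and received c from I-2 (cc), so II-1 is Cc.
III-3 is a white offspring of II-2 (Cc) × II-1 (Cc), whose cross gives 1/4 CC : 1/2 Cc : 1/4 cc; conditioning on being white, III-3 is CC with probability 1/3, Cc with probability 2/3.
III-1 is a white offspring of II-2 (Cc) × II-1 (Cc), whose cross gives 1/4 CC : 1/2 Cc : 1/4 cc; conditioning on being white, III-1 is CC with probability 1/3, Cc with probability 2/3.
Summing over parental genotype combinations, P(offspring is white) = 1/9·1 + 2/9·1 + 2/9·1 + 4/9·3/4 = 8/9.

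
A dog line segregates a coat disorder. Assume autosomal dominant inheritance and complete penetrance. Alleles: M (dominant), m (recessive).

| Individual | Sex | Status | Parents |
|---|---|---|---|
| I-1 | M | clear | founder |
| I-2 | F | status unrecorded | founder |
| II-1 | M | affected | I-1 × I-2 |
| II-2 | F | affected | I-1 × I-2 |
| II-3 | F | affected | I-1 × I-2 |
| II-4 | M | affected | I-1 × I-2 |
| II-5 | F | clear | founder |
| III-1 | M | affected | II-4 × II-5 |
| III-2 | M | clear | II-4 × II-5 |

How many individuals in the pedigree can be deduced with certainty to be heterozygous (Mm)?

5

Obligate heterozygotes: II-1 is affected so carries M and received m from I-1 (mm), so II-1 is Mm; II-2 is affected so carries M and received m from I-1 (mm), so II-2 is Mm; II-3 is affected so carries M and received m from I-1 (mm), so II-3 is Mm; II-4 is affected so carries M and received m from I-1 (mm), so II-4 is Mm; III-1 is affected so carries M and received m from II-5 (mm), so III-1 is Mm.
Every other individual is either homozygous by phenotype or has at least one consistent homozygous assignment, so the count is 5.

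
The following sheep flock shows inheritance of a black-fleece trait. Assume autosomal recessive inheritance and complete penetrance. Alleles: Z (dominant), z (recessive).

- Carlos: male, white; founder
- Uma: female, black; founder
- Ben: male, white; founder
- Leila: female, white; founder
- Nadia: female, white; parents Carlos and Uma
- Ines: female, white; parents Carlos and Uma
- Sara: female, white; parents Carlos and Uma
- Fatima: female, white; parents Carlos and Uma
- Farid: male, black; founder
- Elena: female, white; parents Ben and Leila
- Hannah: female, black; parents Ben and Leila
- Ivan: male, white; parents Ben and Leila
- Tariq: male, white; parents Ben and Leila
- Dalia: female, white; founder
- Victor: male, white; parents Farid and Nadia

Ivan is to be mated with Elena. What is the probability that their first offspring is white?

Ben is white so carries Z and passed z to Hannah (zz), so Ben is Zz.
Leila is white so carries Z and passed z to Hannah (zz), so Leila is Zz.
Ivan is a white offspring of Ben (Zz) × Leila (Zz), whose cross gives 1/4 ZZ : 1/2 Zz : 1/4 zz; conditioning on being white, Ivan is ZZ with probability 1/3, Zz with probability 2/3.
Elena is a white offspring of Ben (Zz) × Leila (Zz), whose cross gives 1/4 ZZ : 1/2 Zz : 1/4 zz; conditioning on being white, Elena is ZZ with probability 1/3, Zz with probability 2/3.
Summing over parental genotype combinations, P(offspring is white) = 1/9·1 + 2/9·1 + 2/9·1 + 4/9·3/4 = 8/9.

8/9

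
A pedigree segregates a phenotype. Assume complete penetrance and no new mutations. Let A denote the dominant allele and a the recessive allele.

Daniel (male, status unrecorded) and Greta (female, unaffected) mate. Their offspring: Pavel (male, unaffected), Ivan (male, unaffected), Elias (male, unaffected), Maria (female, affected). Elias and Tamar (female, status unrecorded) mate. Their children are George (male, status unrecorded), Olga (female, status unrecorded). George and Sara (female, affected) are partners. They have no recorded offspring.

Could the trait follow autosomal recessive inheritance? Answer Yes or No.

A consistent assignment under autosomal recessive exists: Daniel Aa, Greta Aa, Pavel AA, Ivan AA, Elias AA, Maria aa, Tamar AA, George AA, Olga AA, Sara aa.
In this assignment every recorded phenotype matches its genotype and every non-founder's genotype is obtainable from its parents' genotypes, so the pedigree is consistent.

Yes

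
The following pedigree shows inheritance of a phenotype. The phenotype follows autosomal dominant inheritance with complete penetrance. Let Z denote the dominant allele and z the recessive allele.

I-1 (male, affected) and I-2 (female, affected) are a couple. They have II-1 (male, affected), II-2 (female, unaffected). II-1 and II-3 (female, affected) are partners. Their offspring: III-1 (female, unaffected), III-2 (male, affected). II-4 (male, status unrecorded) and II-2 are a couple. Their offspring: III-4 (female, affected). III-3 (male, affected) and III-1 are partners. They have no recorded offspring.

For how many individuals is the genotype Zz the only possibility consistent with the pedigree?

Obligate heterozygotes: I-1 is affected so carries Z and passed z to II-2 (zz), so I-1 is Zz; I-2 is affected so carries Z and passed z to II-2 (zz), so I-2 is Zz; II-1 is affected so carries Z and passed z to III-1 (zz), so II-1 is Zz; II-3 is affected so carries Z and passed z to III-1 (zz), so II-3 is Zz; III-4 is affected so carries Z and received z from II-2 (zz), so III-4 is Zz.
Every other individual is either homozygous by phenotype or has at least one consistent homozygous assignment, so the count is 5.

5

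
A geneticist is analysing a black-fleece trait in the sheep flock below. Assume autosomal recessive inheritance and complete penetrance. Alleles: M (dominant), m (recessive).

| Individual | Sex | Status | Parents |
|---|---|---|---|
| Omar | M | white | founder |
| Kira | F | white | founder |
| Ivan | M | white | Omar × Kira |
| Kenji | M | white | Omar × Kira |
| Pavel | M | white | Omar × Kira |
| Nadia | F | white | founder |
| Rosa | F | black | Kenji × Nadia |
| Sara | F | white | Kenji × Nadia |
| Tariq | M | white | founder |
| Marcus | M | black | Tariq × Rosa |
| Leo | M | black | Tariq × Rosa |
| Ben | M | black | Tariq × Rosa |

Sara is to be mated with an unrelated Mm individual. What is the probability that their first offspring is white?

5/6

Kenji is white so carries M and passed m to Rosa (mm), so Kenji is Mm.
Nadia is white so carries M and passed m to Rosa (mm), so Nadia is Mm.
Sara is a white offspring of Kenji (Mm) × Nadia (Mm), whose cross gives 1/4 MM : 1/2 Mm : 1/4 mm; conditioning on being white, Sara is MM with probability 1/3, Mm with probability 2/3.
Summing over parental genotype combinations, P(offspring is white) = 1/3·1 + 2/3·3/4 = 5/6.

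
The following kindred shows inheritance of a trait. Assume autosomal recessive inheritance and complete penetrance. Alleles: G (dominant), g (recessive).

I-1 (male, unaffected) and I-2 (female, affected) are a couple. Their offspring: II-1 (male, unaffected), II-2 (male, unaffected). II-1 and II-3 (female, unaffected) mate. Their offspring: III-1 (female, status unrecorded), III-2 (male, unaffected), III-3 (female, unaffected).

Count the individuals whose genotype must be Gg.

Obligate heterozygotes: II-1 is unaffected so carries G and received g from I-2 (gg), so II-1 is Gg; II-2 is unaffected so carries G and received g from I-2 (gg), so II-2 is Gg.
Every other individual is either homozygous by phenotype or has at least one consistent homozygous assignment, so the count is 2.

2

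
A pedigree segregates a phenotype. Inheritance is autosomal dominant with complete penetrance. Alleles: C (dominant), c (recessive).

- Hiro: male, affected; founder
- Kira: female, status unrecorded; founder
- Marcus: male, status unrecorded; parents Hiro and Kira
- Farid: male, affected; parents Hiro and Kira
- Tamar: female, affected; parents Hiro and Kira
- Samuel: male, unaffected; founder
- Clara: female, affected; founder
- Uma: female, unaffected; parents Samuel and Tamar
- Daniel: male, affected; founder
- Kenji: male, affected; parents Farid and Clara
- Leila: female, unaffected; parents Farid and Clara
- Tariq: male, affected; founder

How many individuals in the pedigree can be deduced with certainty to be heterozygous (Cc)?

Obligate heterozygotes: Farid is affected so carries C and passed c to Leila (cc), so Farid is Cc; Tamar is affected so carries C and passed c to Uma (cc), so Tamar is Cc; Clara is affected so carries C and passed c to Leila (cc), so Clara is Cc.
Every other individual is either homozygous by phenotype or has at least one consistent homozygous assignment, so the count is 3.

3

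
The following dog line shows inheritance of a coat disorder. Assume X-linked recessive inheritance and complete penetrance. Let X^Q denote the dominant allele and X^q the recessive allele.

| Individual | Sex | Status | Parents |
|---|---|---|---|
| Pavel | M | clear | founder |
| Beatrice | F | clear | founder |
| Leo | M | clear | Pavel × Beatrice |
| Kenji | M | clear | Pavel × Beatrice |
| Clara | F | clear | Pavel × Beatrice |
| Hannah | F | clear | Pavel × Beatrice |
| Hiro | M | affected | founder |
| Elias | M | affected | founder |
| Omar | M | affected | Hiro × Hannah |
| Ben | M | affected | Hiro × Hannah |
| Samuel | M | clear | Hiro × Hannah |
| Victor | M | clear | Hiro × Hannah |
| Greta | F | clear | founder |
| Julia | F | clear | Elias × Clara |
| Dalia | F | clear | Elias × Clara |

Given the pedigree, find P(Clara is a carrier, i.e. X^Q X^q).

1/5

Pavel is clear, so Pavel is X^Q Y.
Beatrice is clear so carries Q and passed q to Hannah (X^Q X^q, whose Q came from Pavel), so Beatrice is X^Q X^q.
Their cross gives offspring ratios 1/2 X^Q X^Q : 1/2 X^Q X^q. Conditioning on Clara being clear, P(X^Q X^q) = 1/2 / 1 = 1/2 before taking Clara's own offspring into account.
Elias is affected, so Elias is X^q Y.
Now use Clara's offspring. Probability of each recorded status — clear daughter Julia: 1/2 if Clara is X^Q X^q, 1 if X^Q X^Q; clear daughter Dalia: 1/2 if Clara is X^Q X^q, 1 if X^Q X^Q.
Bayes: P(X^Q X^q) = 1/2·1/4 / (1/2·1/4 + 1/2·1) = 1/5.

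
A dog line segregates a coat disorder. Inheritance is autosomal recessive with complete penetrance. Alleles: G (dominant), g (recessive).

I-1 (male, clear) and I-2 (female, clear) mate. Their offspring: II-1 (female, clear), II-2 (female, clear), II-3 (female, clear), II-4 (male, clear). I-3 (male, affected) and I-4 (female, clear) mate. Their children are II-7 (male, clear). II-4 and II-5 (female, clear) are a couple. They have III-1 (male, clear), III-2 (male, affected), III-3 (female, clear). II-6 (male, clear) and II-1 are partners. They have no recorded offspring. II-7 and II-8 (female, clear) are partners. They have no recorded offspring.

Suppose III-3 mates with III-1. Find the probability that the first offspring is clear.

II-4 is clear so carries G and passed g to III-2 (gg), so II-4 is Gg.
II-5 is clear so carries G and passed g to III-2 (gg), so II-5 is Gg.
III-3 is a clear offspring of II-4 (Gg) × II-5 (Gg), whose cross gives 1/4 GG : 1/2 Gg : 1/4 gg; conditioning on being clear, III-3 is GG with probability 1/3, Gg with probability 2/3.
III-1 is a clear offspring of II-4 (Gg) × II-5 (Gg), whose cross gives 1/4 GG : 1/2 Gg : 1/4 gg; conditioning on being clear, III-1 is GG with probability 1/3, Gg with probability 2/3.
Summing over parental genotype combinations, P(offspring is clear) = 1/9·1 + 2/9·1 + 2/9·1 + 4/9·3/4 = 8/9.

8/9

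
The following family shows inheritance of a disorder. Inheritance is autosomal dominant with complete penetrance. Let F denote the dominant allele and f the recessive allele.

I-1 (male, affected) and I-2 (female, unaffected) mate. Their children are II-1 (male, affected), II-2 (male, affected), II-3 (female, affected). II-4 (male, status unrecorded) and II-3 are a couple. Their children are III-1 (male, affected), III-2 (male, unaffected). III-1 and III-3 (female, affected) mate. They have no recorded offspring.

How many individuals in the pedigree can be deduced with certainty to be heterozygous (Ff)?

3

Obligate heterozygotes: II-1 is affected so carries F and received f from I-2 (ff), so II-1 is Ff; II-2 is affected so carries F and received f from I-2 (ff), so II-2 is Ff; II-3 is affected so carries F and received f from I-2 (ff), so II-3 is Ff.
Every other individual is either homozygous by phenotype or has at least one consistent homozygous assignment, so the count is 3.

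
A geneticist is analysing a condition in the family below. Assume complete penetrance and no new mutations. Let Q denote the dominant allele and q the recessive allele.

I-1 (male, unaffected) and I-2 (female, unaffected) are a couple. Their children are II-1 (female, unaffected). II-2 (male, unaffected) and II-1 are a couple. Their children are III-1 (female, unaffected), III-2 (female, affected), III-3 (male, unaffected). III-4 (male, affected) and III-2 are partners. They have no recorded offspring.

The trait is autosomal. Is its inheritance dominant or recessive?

recessive

II-2 and II-1 are both unaffected yet have an affected child III-2. Under dominance, an affected child requires at least one affected parent, so the trait cannot be dominant.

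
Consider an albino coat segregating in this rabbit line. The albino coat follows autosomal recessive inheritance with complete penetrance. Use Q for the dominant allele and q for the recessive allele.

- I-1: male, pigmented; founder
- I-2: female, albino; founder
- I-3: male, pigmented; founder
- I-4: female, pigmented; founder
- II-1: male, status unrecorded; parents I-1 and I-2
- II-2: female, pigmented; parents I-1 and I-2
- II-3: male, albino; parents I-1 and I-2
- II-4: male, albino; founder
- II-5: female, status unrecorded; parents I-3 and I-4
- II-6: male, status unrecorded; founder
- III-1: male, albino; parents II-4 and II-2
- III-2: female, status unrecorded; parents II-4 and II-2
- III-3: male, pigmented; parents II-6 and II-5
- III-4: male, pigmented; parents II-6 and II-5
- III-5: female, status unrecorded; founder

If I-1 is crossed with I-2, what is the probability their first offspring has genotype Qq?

1/2

I-1 is pigmented so carries Q and passed q to II-3 (qq), so I-1 is Qq.
I-2 is albino, so I-2 is qq.
The cross gives 1/2 Qq : 1/2 qq, so P(offspring has genotype Qq) = 1/2.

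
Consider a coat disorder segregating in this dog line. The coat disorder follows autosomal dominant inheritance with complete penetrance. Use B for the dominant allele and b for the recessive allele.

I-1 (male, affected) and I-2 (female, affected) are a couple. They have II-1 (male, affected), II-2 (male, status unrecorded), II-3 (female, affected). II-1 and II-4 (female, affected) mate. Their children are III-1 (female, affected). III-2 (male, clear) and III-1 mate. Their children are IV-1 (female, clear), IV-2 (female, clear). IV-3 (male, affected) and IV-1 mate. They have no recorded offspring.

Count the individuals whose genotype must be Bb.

1

Obligate heterozygotes: III-1 is affected so carries B and passed b to IV-1 (bb), so III-1 is Bb.
Every other individual is either homozygous by phenotype or has at least one consistent homozygous assignment, so the count is 1.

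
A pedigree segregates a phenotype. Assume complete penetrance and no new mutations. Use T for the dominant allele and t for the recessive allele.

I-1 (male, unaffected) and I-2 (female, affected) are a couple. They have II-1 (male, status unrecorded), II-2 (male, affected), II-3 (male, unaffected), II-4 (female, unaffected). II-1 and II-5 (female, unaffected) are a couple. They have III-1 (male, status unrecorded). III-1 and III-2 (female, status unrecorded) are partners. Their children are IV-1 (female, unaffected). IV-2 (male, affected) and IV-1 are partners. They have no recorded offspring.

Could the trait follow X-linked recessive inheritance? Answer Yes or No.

No

Under X-linked recessive, II-3 (unaffected, male) cannot arise from I-1 (unaffected) × I-2 (affected).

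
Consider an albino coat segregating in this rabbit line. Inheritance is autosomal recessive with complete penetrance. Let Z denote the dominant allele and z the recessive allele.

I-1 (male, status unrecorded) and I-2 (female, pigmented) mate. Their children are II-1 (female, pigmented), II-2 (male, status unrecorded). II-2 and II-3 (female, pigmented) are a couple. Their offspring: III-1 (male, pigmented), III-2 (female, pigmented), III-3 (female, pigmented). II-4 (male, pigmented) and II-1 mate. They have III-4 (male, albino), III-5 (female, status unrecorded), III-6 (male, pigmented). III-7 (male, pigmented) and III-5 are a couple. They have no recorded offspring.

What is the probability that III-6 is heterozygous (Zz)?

II-4 is pigmented so carries Z and passed z to III-4 (zz), so II-4 is Zz.
II-1 is pigmented so carries Z and passed z to III-4 (zz), so II-1 is Zz.
Their cross gives offspring ratios 1/4 ZZ : 1/2 Zz : 1/4 zz. Conditioning on III-6 being pigmented, P(Zz) = 1/2 / 3/4 = 2/3.

2/3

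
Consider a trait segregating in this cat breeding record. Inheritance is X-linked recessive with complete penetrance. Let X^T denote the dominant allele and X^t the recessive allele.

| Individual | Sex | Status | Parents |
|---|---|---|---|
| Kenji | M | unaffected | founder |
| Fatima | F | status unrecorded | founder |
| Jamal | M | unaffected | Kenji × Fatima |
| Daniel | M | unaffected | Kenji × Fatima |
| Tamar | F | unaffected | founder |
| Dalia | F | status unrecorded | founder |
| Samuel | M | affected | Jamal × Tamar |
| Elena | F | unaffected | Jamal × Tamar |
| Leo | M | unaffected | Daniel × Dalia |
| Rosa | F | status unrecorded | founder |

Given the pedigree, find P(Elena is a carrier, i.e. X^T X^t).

1/2

Jamal is unaffected, so Jamal is X^T Y.
Tamar is unaffected so carries T and passed t to Samuel (X^t Y), so Tamar is X^T X^t.
Their cross gives offspring ratios 1/2 X^T X^T : 1/2 X^T X^t. Conditioning on Elena being unaffected, P(X^T X^t) = 1/2 / 1 = 1/2.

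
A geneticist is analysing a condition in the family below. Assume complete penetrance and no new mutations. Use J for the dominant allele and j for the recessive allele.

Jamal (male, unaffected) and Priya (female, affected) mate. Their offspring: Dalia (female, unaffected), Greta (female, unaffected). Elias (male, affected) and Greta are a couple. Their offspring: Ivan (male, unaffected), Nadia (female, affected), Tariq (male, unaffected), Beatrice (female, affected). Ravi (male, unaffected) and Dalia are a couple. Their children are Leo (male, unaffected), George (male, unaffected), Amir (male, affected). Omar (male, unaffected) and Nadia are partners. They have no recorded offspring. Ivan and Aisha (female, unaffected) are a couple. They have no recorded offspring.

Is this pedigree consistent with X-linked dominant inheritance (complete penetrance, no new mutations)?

Under X-linked dominant, Amir (affected, male) cannot arise from Ravi (unaffected) × Dalia (unaffected).

No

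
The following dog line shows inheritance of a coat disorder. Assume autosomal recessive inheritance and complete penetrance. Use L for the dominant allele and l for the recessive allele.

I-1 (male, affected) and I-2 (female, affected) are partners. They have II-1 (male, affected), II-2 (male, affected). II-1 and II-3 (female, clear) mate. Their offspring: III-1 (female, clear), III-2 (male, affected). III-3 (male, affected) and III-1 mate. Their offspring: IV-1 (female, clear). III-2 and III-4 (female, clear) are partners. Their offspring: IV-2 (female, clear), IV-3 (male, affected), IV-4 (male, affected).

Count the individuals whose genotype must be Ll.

Obligate heterozygotes: II-3 is clear so carries L and passed l to III-2 (ll), so II-3 is Ll; III-1 is clear so carries L and received l from II-1 (ll), so III-1 is Ll; III-4 is clear so carries L and passed l to IV-3 (ll), so III-4 is Ll; IV-1 is clear so carries L and received l from III-3 (ll), so IV-1 is Ll; IV-2 is clear so carries L and received l from III-2 (ll), so IV-2 is Ll.
Every other individual is either homozygous by phenotype or has at least one consistent homozygous assignment, so the count is 5.

5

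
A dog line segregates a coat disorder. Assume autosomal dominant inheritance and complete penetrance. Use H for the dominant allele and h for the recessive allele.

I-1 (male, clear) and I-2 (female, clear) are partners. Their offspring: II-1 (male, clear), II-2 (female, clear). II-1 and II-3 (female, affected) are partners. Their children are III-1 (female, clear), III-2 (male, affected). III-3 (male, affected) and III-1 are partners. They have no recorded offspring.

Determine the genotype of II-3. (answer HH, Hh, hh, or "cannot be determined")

Hh

From phenotype alone, II-3 is HH or Hh.
II-3 is affected so carries H and passed h to III-1 (hh), so II-3 is Hh.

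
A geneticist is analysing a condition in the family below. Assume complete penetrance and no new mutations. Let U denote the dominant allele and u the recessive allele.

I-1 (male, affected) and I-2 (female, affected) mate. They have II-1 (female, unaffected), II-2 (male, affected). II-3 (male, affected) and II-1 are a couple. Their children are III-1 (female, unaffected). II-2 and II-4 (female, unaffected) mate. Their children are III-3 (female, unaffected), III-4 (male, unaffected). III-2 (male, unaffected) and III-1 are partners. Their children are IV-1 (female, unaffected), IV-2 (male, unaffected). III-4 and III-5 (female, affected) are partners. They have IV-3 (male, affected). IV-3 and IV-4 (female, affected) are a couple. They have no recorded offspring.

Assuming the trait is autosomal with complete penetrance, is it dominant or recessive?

dominant

I-1 and I-2 are both affected yet have an unaffected child II-1. Under a recessive model two affected parents are homozygous and every child would be affected, so the trait cannot be recessive.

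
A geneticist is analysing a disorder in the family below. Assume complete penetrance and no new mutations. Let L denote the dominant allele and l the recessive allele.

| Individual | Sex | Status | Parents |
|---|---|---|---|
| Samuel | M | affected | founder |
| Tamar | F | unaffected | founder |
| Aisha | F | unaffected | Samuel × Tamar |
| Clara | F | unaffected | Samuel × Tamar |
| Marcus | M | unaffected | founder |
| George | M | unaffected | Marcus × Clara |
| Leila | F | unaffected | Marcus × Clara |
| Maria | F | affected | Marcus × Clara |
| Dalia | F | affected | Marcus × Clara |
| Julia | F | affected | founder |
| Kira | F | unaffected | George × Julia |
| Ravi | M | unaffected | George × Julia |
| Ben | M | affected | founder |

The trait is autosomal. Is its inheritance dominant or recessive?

recessive

Marcus and Clara are both unaffected yet have an affected child Maria. Under dominance, an affected child requires at least one affected parent, so the trait cannot be dominant.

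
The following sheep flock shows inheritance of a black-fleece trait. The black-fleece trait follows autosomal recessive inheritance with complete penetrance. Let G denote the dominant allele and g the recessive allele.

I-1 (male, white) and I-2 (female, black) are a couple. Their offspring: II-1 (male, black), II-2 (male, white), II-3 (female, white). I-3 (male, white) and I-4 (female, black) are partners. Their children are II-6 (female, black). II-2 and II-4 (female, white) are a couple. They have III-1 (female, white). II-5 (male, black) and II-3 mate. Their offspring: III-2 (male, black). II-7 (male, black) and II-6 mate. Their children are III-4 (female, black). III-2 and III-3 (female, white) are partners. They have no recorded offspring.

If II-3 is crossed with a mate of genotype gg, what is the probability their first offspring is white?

1/2

II-3 is white so carries G and received g from I-2 (gg), so II-3 is Gg.
The cross gives 1/2 Gg : 1/2 gg, so P(offspring is white) = 1/2.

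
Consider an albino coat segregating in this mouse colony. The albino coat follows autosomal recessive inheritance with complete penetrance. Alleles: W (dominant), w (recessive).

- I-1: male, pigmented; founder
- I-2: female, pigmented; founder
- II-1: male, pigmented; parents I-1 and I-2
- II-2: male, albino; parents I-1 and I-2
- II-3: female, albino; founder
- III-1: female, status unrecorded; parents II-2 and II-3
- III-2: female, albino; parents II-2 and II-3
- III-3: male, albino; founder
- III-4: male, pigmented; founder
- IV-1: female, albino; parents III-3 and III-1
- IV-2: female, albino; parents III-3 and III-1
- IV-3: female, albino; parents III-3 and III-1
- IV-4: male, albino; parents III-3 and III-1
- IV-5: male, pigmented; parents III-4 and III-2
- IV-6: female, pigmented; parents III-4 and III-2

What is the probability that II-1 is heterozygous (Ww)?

2/3

I-1 is pigmented so carries W and passed w to II-2 (ww), so I-1 is Ww.
I-2 is pigmented so carries W and passed w to II-2 (ww), so I-2 is Ww.
Their cross gives offspring ratios 1/4 WW : 1/2 Ww : 1/4 ww. Conditioning on II-1 being pigmented, P(Ww) = 1/2 / 3/4 = 2/3.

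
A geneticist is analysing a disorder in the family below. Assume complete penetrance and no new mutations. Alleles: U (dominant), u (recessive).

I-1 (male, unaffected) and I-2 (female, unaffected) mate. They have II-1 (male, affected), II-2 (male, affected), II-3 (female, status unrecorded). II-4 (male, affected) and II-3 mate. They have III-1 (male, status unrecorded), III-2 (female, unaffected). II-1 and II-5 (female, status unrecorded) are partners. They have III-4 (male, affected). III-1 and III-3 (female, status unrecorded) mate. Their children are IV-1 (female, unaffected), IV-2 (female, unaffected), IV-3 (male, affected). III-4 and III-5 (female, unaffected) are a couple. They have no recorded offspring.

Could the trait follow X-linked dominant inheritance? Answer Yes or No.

No

Under X-linked dominant, II-1 (affected, male) cannot arise from I-1 (unaffected) × I-2 (unaffected).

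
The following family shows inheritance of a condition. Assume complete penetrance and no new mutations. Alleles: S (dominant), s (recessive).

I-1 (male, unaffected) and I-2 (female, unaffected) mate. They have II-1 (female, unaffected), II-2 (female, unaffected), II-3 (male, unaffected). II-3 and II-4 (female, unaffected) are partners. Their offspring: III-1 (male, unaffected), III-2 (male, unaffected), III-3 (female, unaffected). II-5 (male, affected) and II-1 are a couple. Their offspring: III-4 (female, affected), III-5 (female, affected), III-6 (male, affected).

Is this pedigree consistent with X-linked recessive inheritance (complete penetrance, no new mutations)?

A consistent assignment under X-linked recessive exists: I-1 X^S Y, I-2 X^S X^s, II-1 X^S X^s, II-2 X^S X^S, II-3 X^S Y, II-4 X^S X^S, II-5 X^s Y, III-1 X^S Y, III-2 X^S Y, III-3 X^S X^S, III-4 X^s X^s, III-5 X^s X^s, III-6 X^s Y.
In this assignment every recorded phenotype matches its genotype and every non-founder's genotype is obtainable from its parents' genotypes, so the pedigree is consistent.

Yes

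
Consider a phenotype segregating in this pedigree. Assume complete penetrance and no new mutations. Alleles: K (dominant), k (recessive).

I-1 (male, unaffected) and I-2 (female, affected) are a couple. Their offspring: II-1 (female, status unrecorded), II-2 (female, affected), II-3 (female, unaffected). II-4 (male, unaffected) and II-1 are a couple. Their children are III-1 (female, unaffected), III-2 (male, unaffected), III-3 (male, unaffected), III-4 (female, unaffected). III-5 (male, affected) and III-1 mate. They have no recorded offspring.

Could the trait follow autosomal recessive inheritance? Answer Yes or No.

Yes

A consistent assignment under autosomal recessive exists: I-1 Kk, I-2 kk, II-1 Kk, II-2 kk, II-3 Kk, II-4 KK, III-1 KK, III-2 KK, III-3 KK, III-4 KK, III-5 kk.
In this assignment every recorded phenotype matches its genotype and every non-founder's genotype is obtainable from its parents' genotypes, so the pedigree is consistent.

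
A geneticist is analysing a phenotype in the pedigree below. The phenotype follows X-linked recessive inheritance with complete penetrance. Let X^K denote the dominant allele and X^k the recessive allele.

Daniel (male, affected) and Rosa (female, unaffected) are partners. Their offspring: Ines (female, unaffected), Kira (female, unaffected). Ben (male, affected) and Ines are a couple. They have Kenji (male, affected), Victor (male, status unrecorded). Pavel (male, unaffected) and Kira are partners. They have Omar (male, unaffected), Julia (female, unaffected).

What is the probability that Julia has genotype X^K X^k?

Pavel is unaffected, so Pavel is X^K Y.
Kira is unaffected so carries K and received k from Daniel (X^k Y), so Kira is X^K X^k.
Their cross gives offspring ratios 1/2 X^K X^K : 1/2 X^K X^k. Conditioning on Julia being unaffected, P(X^K X^k) = 1/2 / 1 = 1/2.

1/2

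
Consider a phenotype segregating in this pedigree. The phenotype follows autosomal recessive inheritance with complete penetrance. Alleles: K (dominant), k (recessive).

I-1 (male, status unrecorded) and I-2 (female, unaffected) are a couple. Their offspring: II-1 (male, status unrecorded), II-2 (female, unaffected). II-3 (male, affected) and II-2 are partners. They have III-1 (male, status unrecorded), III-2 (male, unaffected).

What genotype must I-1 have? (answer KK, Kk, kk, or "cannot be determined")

cannot be determined

I-1's phenotype is unrecorded, and no parent or child forces a single allele at both positions; consistent genotype assignments exist with I-1 as KK or Kk or kk.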